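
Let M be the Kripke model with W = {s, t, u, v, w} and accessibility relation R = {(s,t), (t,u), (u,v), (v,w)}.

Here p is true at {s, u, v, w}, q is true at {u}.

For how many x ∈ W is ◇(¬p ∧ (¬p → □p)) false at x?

4

s: successors {t}; ¬p ∧ (¬p → □p) there: t:T. ✓
t: successors {u}; ¬p ∧ (¬p → □p) there: u:F. ✗
u: successors {v}; ¬p ∧ (¬p → □p) there: v:F. ✗
v: successors {w}; ¬p ∧ (¬p → □p) there: w:F. ✗
w: no successors, so ◇(¬p ∧ (¬p → □p)) fails. ✗
Satisfying worlds: {s}.
So ◇(¬p ∧ (¬p → □p)) fails at the other 4 worlds.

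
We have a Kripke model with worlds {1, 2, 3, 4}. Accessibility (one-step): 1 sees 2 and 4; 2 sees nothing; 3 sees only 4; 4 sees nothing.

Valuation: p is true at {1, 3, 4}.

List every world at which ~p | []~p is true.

{2, 4}

1: ~p is F, []~p is F. ✗
2: ~p is T, []~p is T. ✓
3: ~p is F, []~p is F. ✗
4: ~p is F, []~p is T. ✓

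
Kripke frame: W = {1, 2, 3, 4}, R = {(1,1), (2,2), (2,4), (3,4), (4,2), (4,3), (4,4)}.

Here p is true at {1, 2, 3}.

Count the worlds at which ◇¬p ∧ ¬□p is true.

1: ◇¬p is F, ¬□p is F. ✗
2: ◇¬p is T, ¬□p is T. ✓
3: ◇¬p is T, ¬□p is T. ✓
4: ◇¬p is T, ¬□p is T. ✓
Satisfying worlds: {2, 3, 4}.

3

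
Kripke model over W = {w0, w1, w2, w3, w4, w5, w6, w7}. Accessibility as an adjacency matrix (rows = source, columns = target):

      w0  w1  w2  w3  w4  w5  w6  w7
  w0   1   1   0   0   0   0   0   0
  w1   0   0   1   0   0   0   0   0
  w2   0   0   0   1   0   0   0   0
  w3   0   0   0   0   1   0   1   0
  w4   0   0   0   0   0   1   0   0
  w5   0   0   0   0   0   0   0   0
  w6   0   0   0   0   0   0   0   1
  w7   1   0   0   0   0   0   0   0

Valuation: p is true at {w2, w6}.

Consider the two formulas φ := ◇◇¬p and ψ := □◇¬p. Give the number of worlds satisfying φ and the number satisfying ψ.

For ◇◇¬p:
w0: successors {w0, w1}; ◇¬p there: w0:T, w1:F. ✓
w1: successors {w2}; ◇¬p there: w2:T. ✓
w2: successors {w3}; ◇¬p there: w3:T. ✓
w3: successors {w4, w6}; ◇¬p there: w4:T, w6:T. ✓
w4: successors {w5}; ◇¬p there: w5:F. ✗
w5: no successors, so ◇◇¬p fails. ✗
w6: successors {w7}; ◇¬p there: w7:T. ✓
w7: successors {w0}; ◇¬p there: w0:T. ✓
— 6 worlds.
For □◇¬p:
w0: successors {w0, w1}; ◇¬p there: w0:T, w1:F. ✗
w1: successors {w2}; ◇¬p there: w2:T. ✓
w2: successors {w3}; ◇¬p there: w3:T. ✓
w3: successors {w4, w6}; ◇¬p there: w4:T, w6:T. ✓
w4: successors {w5}; ◇¬p there: w5:F. ✗
w5: no successors, so □◇¬p holds vacuously. ✓
w6: successors {w7}; ◇¬p there: w7:T. ✓
w7: successors {w0}; ◇¬p there: w0:T. ✓
— 6 worlds.

6 and 6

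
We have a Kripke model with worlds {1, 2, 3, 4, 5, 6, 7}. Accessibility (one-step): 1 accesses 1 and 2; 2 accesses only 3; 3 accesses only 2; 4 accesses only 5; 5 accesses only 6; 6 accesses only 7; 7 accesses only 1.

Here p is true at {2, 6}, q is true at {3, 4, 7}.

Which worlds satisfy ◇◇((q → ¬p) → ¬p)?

{1, 3, 5, 6, 7}

1: successors {1, 2}; ◇((q → ¬p) → ¬p) there: 1:T, 2:T. ✓
2: successors {3}; ◇((q → ¬p) → ¬p) there: 3:F. ✗
3: successors {2}; ◇((q → ¬p) → ¬p) there: 2:T. ✓
4: successors {5}; ◇((q → ¬p) → ¬p) there: 5:F. ✗
5: successors {6}; ◇((q → ¬p) → ¬p) there: 6:T. ✓
6: successors {7}; ◇((q → ¬p) → ¬p) there: 7:T. ✓
7: successors {1}; ◇((q → ¬p) → ¬p) there: 1:T. ✓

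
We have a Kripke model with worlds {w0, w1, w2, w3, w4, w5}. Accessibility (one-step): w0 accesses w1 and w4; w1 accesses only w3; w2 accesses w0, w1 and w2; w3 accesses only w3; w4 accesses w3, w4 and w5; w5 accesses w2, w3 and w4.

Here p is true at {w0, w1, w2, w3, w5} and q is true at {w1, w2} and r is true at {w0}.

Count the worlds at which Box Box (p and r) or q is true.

2

w0: Box Box (p and r) is F, q is F. ✗
w1: Box Box (p and r) is F, q is T. ✓
w2: Box Box (p and r) is F, q is T. ✓
w3: Box Box (p and r) is F, q is F. ✗
w4: Box Box (p and r) is F, q is F. ✗
w5: Box Box (p and r) is F, q is F. ✗
Satisfying worlds: {w1, w2}.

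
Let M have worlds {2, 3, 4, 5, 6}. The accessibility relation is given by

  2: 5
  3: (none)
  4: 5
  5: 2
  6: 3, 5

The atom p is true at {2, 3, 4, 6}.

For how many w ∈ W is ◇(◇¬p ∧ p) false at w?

2: successors {5}; ◇¬p ∧ p there: 5:F. ✗
3: no successors, so ◇(◇¬p ∧ p) fails. ✗
4: successors {5}; ◇¬p ∧ p there: 5:F. ✗
5: successors {2}; ◇¬p ∧ p there: 2:T. ✓
6: successors {3, 5}; ◇¬p ∧ p there: 3:F, 5:F. ✗
Satisfying worlds: {5}.
So ◇(◇¬p ∧ p) fails at the other 4 worlds.

4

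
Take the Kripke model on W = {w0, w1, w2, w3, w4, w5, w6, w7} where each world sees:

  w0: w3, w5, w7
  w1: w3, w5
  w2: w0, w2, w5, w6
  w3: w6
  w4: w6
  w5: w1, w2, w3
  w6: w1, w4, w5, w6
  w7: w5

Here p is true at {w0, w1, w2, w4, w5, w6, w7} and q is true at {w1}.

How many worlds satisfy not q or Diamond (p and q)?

w0: not q is T, Diamond (p and q) is F. ✓
w1: not q is F, Diamond (p and q) is F. ✗
w2: not q is T, Diamond (p and q) is F. ✓
w3: not q is T, Diamond (p and q) is F. ✓
w4: not q is T, Diamond (p and q) is F. ✓
w5: not q is T, Diamond (p and q) is T. ✓
w6: not q is T, Diamond (p and q) is T. ✓
w7: not q is T, Diamond (p and q) is F. ✓
Satisfying worlds: {w0, w2, w3, w4, w5, w6, w7}.

7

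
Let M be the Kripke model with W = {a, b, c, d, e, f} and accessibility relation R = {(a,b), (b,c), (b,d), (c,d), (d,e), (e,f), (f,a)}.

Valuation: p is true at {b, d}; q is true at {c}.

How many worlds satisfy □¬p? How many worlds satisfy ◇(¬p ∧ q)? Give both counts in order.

3 and 1

For □¬p:
a: successors {b}; ¬p there: b:F. ✗
b: successors {c, d}; ¬p there: c:T, d:F. ✗
c: successors {d}; ¬p there: d:F. ✗
d: successors {e}; ¬p there: e:T. ✓
e: successors {f}; ¬p there: f:T. ✓
f: successors {a}; ¬p there: a:T. ✓
— 3 worlds.
For ◇(¬p ∧ q):
a: successors {b}; ¬p ∧ q there: b:F. ✗
b: successors {c, d}; ¬p ∧ q there: c:T, d:F. ✓
c: successors {d}; ¬p ∧ q there: d:F. ✗
d: successors {e}; ¬p ∧ q there: e:F. ✗
e: successors {f}; ¬p ∧ q there: f:F. ✗
f: successors {a}; ¬p ∧ q there: a:F. ✗
— 1 world.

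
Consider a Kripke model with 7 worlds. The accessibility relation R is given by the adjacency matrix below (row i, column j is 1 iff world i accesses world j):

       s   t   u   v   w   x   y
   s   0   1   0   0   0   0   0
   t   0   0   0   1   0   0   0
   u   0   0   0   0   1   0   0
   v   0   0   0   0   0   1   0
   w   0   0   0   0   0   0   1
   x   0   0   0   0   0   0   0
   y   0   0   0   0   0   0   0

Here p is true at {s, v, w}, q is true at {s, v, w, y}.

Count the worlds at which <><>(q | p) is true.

s: successors {t}; <>(q | p) there: t:T. ✓
t: successors {v}; <>(q | p) there: v:F. ✗
u: successors {w}; <>(q | p) there: w:T. ✓
v: successors {x}; <>(q | p) there: x:F. ✗
w: successors {y}; <>(q | p) there: y:F. ✗
x: no successors, so <><>(q | p) fails. ✗
y: no successors, so <><>(q | p) fails. ✗
Satisfying worlds: {s, u}.

2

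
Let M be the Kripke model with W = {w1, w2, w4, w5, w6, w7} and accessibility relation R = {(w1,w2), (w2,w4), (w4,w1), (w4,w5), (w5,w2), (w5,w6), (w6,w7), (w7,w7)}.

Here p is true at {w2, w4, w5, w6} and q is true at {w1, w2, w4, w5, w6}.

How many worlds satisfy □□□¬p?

2

w1: successors {w2}; □□¬p there: w2:F. ✗
w2: successors {w4}; □□¬p there: w4:F. ✗
w4: successors {w1, w5}; □□¬p there: w1:F, w5:F. ✗
w5: successors {w2, w6}; □□¬p there: w2:F, w6:T. ✗
w6: successors {w7}; □□¬p there: w7:T. ✓
w7: successors {w7}; □□¬p there: w7:T. ✓
Satisfying worlds: {w6, w7}.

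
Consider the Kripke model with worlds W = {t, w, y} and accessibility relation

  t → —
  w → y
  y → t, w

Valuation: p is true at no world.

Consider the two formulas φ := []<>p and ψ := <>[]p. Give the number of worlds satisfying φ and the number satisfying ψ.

For []<>p:
t: no successors, so []<>p holds vacuously. ✓
w: successors {y}; <>p there: y:F. ✗
y: successors {t, w}; <>p there: t:F, w:F. ✗
— 1 world.
For <>[]p:
t: no successors, so <>[]p fails. ✗
w: successors {y}; []p there: y:F. ✗
y: successors {t, w}; []p there: t:T, w:F. ✓
— 1 world.

1 and 1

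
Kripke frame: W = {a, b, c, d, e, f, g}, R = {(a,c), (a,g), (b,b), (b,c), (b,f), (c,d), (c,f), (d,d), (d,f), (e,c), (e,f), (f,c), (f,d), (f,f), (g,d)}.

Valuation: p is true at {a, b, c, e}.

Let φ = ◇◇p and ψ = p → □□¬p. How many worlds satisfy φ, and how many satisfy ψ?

For ◇◇p:
a: successors {c, g}; ◇p there: c:F, g:F. ✗
b: successors {b, c, f}; ◇p there: b:T, c:F, f:T. ✓
c: successors {d, f}; ◇p there: d:F, f:T. ✓
d: successors {d, f}; ◇p there: d:F, f:T. ✓
e: successors {c, f}; ◇p there: c:F, f:T. ✓
f: successors {c, d, f}; ◇p there: c:F, d:F, f:T. ✓
g: successors {d}; ◇p there: d:F. ✗
— 5 worlds.
For p → □□¬p:
a: p is T, □□¬p is T. ✓
b: p is T, □□¬p is F. ✗
c: p is T, □□¬p is F. ✗
d: p is F, □□¬p is F. ✓
e: p is T, □□¬p is F. ✗
f: p is F, □□¬p is F. ✓
g: p is F, □□¬p is T. ✓
— 4 worlds.

5 and 4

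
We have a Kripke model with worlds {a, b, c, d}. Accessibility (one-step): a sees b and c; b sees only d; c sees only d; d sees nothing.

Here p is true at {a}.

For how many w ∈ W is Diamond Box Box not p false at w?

a: successors {b, c}; Box Box not p there: b:T, c:T. ✓
b: successors {d}; Box Box not p there: d:T. ✓
c: successors {d}; Box Box not p there: d:T. ✓
d: no successors, so Diamond Box Box not p fails. ✗
Satisfying worlds: {a, b, c}.
So Diamond Box Box not p fails at the other 1 world.

1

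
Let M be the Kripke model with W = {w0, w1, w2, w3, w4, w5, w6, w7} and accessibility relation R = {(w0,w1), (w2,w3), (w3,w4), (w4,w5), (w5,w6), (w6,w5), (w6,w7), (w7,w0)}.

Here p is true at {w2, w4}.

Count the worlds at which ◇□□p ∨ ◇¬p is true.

w0: ◇□□p is T, ◇¬p is T. ✓
w1: ◇□□p is F, ◇¬p is F. ✗
w2: ◇□□p is F, ◇¬p is T. ✓
w3: ◇□□p is F, ◇¬p is F. ✗
w4: ◇□□p is F, ◇¬p is T. ✓
w5: ◇□□p is F, ◇¬p is T. ✓
w6: ◇□□p is F, ◇¬p is T. ✓
w7: ◇□□p is T, ◇¬p is T. ✓
Satisfying worlds: {w0, w2, w4, w5, w6, w7}.

6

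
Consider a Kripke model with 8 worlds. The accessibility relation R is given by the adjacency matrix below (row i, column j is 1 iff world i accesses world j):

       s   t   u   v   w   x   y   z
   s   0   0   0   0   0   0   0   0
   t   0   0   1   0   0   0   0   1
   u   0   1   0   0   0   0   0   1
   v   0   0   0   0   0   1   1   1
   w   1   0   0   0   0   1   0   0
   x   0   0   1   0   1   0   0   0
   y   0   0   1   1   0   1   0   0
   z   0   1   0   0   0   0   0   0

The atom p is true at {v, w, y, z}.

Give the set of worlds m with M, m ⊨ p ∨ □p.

s: p is F, □p is T. ✓
t: p is F, □p is F. ✗
u: p is F, □p is F. ✗
v: p is T, □p is F. ✓
w: p is T, □p is F. ✓
x: p is F, □p is F. ✗
y: p is T, □p is F. ✓
z: p is T, □p is F. ✓

{s, v, w, y, z}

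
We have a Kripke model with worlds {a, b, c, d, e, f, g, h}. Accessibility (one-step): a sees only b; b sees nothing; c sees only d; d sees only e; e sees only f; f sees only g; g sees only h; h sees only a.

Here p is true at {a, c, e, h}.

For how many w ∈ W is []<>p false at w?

a: successors {b}; <>p there: b:F. ✗
b: no successors, so []<>p holds vacuously. ✓
c: successors {d}; <>p there: d:T. ✓
d: successors {e}; <>p there: e:F. ✗
e: successors {f}; <>p there: f:F. ✗
f: successors {g}; <>p there: g:T. ✓
g: successors {h}; <>p there: h:T. ✓
h: successors {a}; <>p there: a:F. ✗
Satisfying worlds: {b, c, f, g}.
So []<>p fails at the other 4 worlds.

4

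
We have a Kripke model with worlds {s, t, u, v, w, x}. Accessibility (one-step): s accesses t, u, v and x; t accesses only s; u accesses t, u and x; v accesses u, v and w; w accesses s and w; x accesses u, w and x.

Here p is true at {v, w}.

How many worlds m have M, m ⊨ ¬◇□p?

s: ◇□p is F. ✓
t: ◇□p is F. ✓
u: ◇□p is F. ✓
v: ◇□p is F. ✓
w: ◇□p is F. ✓
x: ◇□p is F. ✓
Satisfying worlds: {s, t, u, v, w, x}.

6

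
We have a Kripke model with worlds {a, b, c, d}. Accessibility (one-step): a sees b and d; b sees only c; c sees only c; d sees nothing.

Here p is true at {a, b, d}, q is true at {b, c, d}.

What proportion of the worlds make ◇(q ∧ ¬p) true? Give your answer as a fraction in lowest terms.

1/2

a: successors {b, d}; q ∧ ¬p there: b:F, d:F. ✗
b: successors {c}; q ∧ ¬p there: c:T. ✓
c: successors {c}; q ∧ ¬p there: c:T. ✓
d: no successors, so ◇(q ∧ ¬p) fails. ✗
That's 2 of 4 worlds, so 2/4 = 1/2.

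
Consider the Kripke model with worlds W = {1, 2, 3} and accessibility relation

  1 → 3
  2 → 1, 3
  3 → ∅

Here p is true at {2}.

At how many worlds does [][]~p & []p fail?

1: [][]~p is T, []p is F. ✗
2: [][]~p is T, []p is F. ✗
3: [][]~p is T, []p is T. ✓
Satisfying worlds: {3}.
So [][]~p & []p fails at the other 2 worlds.

2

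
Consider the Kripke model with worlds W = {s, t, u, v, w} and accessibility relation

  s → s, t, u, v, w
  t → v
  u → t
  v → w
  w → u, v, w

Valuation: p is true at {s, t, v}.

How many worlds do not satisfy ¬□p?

s: □p is F. ✓
t: □p is T. ✗
u: □p is T. ✗
v: □p is F. ✓
w: □p is F. ✓
Satisfying worlds: {s, v, w}.
So ¬□p fails at the other 2 worlds.

2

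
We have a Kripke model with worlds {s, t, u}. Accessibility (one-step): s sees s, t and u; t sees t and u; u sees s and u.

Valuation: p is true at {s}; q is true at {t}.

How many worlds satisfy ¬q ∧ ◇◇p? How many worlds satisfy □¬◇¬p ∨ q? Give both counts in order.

For ¬q ∧ ◇◇p:
s: ¬q is T, ◇◇p is T. ✓
t: ¬q is F, ◇◇p is T. ✗
u: ¬q is T, ◇◇p is T. ✓
— 2 worlds.
For □¬◇¬p ∨ q:
s: □¬◇¬p is F, q is F. ✗
t: □¬◇¬p is F, q is T. ✓
u: □¬◇¬p is F, q is F. ✗
— 1 world.

2 and 1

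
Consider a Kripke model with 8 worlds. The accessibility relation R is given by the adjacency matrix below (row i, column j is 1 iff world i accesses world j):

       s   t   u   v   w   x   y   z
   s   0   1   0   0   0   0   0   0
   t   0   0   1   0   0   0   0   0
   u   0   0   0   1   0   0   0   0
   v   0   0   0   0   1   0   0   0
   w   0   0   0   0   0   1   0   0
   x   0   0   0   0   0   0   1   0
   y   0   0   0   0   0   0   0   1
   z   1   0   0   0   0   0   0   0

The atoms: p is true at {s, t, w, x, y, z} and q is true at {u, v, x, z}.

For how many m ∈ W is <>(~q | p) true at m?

s: successors {t}; ~q | p there: t:T. ✓
t: successors {u}; ~q | p there: u:F. ✗
u: successors {v}; ~q | p there: v:F. ✗
v: successors {w}; ~q | p there: w:T. ✓
w: successors {x}; ~q | p there: x:T. ✓
x: successors {y}; ~q | p there: y:T. ✓
y: successors {z}; ~q | p there: z:T. ✓
z: successors {s}; ~q | p there: s:T. ✓
Satisfying worlds: {s, v, w, x, y, z}.

6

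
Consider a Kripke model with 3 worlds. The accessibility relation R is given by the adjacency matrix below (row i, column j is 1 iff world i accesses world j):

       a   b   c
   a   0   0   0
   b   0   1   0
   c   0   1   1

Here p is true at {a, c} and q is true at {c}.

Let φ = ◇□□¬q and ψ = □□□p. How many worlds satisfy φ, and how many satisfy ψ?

2 and 1

For ◇□□¬q:
a: no successors, so ◇□□¬q fails. ✗
b: successors {b}; □□¬q there: b:T. ✓
c: successors {b, c}; □□¬q there: b:T, c:F. ✓
— 2 worlds.
For □□□p:
a: no successors, so □□□p holds vacuously. ✓
b: successors {b}; □□p there: b:F. ✗
c: successors {b, c}; □□p there: b:F, c:F. ✗
— 1 world.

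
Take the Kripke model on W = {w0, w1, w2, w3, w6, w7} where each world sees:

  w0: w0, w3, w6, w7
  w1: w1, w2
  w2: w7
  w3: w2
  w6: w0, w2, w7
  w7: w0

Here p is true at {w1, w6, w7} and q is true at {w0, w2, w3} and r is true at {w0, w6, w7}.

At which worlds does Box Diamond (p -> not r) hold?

{w0, w2, w7}

w0: successors {w0, w3, w6, w7}; Diamond (p -> not r) there: w0:T, w3:T, w6:T, w7:T. ✓
w1: successors {w1, w2}; Diamond (p -> not r) there: w1:T, w2:F. ✗
w2: successors {w7}; Diamond (p -> not r) there: w7:T. ✓
w3: successors {w2}; Diamond (p -> not r) there: w2:F. ✗
w6: successors {w0, w2, w7}; Diamond (p -> not r) there: w0:T, w2:F, w7:T. ✗
w7: successors {w0}; Diamond (p -> not r) there: w0:T. ✓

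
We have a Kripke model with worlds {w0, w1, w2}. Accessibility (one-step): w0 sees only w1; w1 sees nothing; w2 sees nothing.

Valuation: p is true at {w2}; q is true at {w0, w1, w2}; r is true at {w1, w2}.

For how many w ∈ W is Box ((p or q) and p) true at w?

w0: successors {w1}; (p or q) and p there: w1:F. ✗
w1: no successors, so Box ((p or q) and p) holds vacuously. ✓
w2: no successors, so Box ((p or q) and p) holds vacuously. ✓
Satisfying worlds: {w1, w2}.

2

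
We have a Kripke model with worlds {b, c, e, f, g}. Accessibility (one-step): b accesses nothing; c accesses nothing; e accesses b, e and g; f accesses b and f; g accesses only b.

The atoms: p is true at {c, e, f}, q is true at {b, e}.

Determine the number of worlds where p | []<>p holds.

4

b: p is F, []<>p is T. ✓
c: p is T, []<>p is T. ✓
e: p is T, []<>p is F. ✓
f: p is T, []<>p is F. ✓
g: p is F, []<>p is F. ✗
Satisfying worlds: {b, c, e, f}.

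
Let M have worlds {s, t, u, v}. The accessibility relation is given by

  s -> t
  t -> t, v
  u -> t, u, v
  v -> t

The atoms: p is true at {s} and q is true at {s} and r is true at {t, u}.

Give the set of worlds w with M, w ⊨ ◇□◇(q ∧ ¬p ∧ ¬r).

s: successors {t}; □◇(q ∧ ¬p ∧ ¬r) there: t:F. ✗
t: successors {t, v}; □◇(q ∧ ¬p ∧ ¬r) there: t:F, v:F. ✗
u: successors {t, u, v}; □◇(q ∧ ¬p ∧ ¬r) there: t:F, u:F, v:F. ✗
v: successors {t}; □◇(q ∧ ¬p ∧ ¬r) there: t:F. ✗

∅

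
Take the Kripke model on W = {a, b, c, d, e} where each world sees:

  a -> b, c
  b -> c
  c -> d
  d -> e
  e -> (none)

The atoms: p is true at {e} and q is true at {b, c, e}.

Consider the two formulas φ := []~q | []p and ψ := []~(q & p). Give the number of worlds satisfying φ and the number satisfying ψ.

For []~q | []p:
a: []~q is F, []p is F. ✗
b: []~q is F, []p is F. ✗
c: []~q is T, []p is F. ✓
d: []~q is F, []p is T. ✓
e: []~q is T, []p is T. ✓
— 3 worlds.
For []~(q & p):
a: successors {b, c}; ~(q & p) there: b:T, c:T. ✓
b: successors {c}; ~(q & p) there: c:T. ✓
c: successors {d}; ~(q & p) there: d:T. ✓
d: successors {e}; ~(q & p) there: e:F. ✗
e: no successors, so []~(q & p) holds vacuously. ✓
— 4 worlds.

3 and 4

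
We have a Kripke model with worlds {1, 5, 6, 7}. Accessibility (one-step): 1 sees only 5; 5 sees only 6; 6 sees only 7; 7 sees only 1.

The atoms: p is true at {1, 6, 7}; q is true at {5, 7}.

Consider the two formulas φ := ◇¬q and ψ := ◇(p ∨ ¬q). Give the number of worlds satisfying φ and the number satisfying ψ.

2 and 3

For ◇¬q:
1: successors {5}; ¬q there: 5:F. ✗
5: successors {6}; ¬q there: 6:T. ✓
6: successors {7}; ¬q there: 7:F. ✗
7: successors {1}; ¬q there: 1:T. ✓
— 2 worlds.
For ◇(p ∨ ¬q):
1: successors {5}; p ∨ ¬q there: 5:F. ✗
5: successors {6}; p ∨ ¬q there: 6:T. ✓
6: successors {7}; p ∨ ¬q there: 7:T. ✓
7: successors {1}; p ∨ ¬q there: 1:T. ✓
— 3 worlds.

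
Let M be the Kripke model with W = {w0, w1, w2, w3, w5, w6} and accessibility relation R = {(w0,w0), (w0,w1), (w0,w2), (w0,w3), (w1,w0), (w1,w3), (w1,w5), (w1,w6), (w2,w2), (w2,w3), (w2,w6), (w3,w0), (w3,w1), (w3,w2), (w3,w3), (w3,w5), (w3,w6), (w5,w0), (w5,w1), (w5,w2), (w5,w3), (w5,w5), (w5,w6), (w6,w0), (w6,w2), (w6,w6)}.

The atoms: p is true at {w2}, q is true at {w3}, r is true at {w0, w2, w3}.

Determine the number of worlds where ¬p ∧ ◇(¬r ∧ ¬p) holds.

5

w0: ¬p is T, ◇(¬r ∧ ¬p) is T. ✓
w1: ¬p is T, ◇(¬r ∧ ¬p) is T. ✓
w2: ¬p is F, ◇(¬r ∧ ¬p) is T. ✗
w3: ¬p is T, ◇(¬r ∧ ¬p) is T. ✓
w5: ¬p is T, ◇(¬r ∧ ¬p) is T. ✓
w6: ¬p is T, ◇(¬r ∧ ¬p) is T. ✓
Satisfying worlds: {w0, w1, w3, w5, w6}.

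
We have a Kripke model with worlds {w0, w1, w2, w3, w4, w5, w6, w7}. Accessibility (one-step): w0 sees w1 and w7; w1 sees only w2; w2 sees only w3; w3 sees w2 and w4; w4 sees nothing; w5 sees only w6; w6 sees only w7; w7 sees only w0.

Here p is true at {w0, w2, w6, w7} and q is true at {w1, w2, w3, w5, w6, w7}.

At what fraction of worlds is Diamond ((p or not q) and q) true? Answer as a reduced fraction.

w0: successors {w1, w7}; (p or not q) and q there: w1:F, w7:T. ✓
w1: successors {w2}; (p or not q) and q there: w2:T. ✓
w2: successors {w3}; (p or not q) and q there: w3:F. ✗
w3: successors {w2, w4}; (p or not q) and q there: w2:T, w4:F. ✓
w4: no successors, so Diamond ((p or not q) and q) fails. ✗
w5: successors {w6}; (p or not q) and q there: w6:T. ✓
w6: successors {w7}; (p or not q) and q there: w7:T. ✓
w7: successors {w0}; (p or not q) and q there: w0:F. ✗
That's 5 of 8 worlds, so 5/8.

5/8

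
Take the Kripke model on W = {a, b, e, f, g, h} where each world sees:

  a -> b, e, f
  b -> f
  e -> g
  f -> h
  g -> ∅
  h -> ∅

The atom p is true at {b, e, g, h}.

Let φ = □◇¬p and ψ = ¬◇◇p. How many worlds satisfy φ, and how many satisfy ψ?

For □◇¬p:
a: successors {b, e, f}; ◇¬p there: b:T, e:F, f:F. ✗
b: successors {f}; ◇¬p there: f:F. ✗
e: successors {g}; ◇¬p there: g:F. ✗
f: successors {h}; ◇¬p there: h:F. ✗
g: no successors, so □◇¬p holds vacuously. ✓
h: no successors, so □◇¬p holds vacuously. ✓
— 2 worlds.
For ¬◇◇p:
a: ◇◇p is T. ✗
b: ◇◇p is T. ✗
e: ◇◇p is F. ✓
f: ◇◇p is F. ✓
g: ◇◇p is F. ✓
h: ◇◇p is F. ✓
— 4 worlds.

2 and 4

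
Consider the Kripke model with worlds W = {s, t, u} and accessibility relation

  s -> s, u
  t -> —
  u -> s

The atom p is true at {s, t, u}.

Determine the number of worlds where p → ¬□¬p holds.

2

s: p is T, ¬□¬p is T. ✓
t: p is T, ¬□¬p is F. ✗
u: p is T, ¬□¬p is T. ✓
Satisfying worlds: {s, u}.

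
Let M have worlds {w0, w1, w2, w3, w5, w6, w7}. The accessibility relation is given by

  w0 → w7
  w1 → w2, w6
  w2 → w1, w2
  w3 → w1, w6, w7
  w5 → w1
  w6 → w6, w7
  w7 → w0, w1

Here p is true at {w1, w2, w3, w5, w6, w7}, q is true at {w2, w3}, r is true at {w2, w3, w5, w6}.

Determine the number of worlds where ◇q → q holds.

6

w0: ◇q is F, q is F. ✓
w1: ◇q is T, q is F. ✗
w2: ◇q is T, q is T. ✓
w3: ◇q is F, q is T. ✓
w5: ◇q is F, q is F. ✓
w6: ◇q is F, q is F. ✓
w7: ◇q is F, q is F. ✓
Satisfying worlds: {w0, w2, w3, w5, w6, w7}.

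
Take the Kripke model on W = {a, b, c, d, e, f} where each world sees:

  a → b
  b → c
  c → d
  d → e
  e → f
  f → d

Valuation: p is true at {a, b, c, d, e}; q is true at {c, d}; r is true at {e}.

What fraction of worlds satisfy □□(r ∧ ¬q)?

1/3

a: successors {b}; □(r ∧ ¬q) there: b:F. ✗
b: successors {c}; □(r ∧ ¬q) there: c:F. ✗
c: successors {d}; □(r ∧ ¬q) there: d:T. ✓
d: successors {e}; □(r ∧ ¬q) there: e:F. ✗
e: successors {f}; □(r ∧ ¬q) there: f:F. ✗
f: successors {d}; □(r ∧ ¬q) there: d:T. ✓
That's 2 of 6 worlds, so 2/6 = 1/3.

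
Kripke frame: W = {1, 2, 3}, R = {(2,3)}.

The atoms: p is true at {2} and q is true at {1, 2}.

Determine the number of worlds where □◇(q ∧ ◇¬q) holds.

1: no successors, so □◇(q ∧ ◇¬q) holds vacuously. ✓
2: successors {3}; ◇(q ∧ ◇¬q) there: 3:F. ✗
3: no successors, so □◇(q ∧ ◇¬q) holds vacuously. ✓
Satisfying worlds: {1, 3}.

2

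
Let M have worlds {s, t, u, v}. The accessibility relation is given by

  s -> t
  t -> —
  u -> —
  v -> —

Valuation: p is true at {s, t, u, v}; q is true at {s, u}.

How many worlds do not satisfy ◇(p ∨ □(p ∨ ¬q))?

3

s: successors {t}; p ∨ □(p ∨ ¬q) there: t:T. ✓
t: no successors, so ◇(p ∨ □(p ∨ ¬q)) fails. ✗
u: no successors, so ◇(p ∨ □(p ∨ ¬q)) fails. ✗
v: no successors, so ◇(p ∨ □(p ∨ ¬q)) fails. ✗
Satisfying worlds: {s}.
So ◇(p ∨ □(p ∨ ¬q)) fails at the other 3 worlds.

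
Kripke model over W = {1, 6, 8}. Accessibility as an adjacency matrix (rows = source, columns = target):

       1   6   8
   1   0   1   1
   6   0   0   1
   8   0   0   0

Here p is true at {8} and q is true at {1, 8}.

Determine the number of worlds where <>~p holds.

1

1: successors {6, 8}; ~p there: 6:T, 8:F. ✓
6: successors {8}; ~p there: 8:F. ✗
8: no successors, so <>~p fails. ✗
Satisfying worlds: {1}.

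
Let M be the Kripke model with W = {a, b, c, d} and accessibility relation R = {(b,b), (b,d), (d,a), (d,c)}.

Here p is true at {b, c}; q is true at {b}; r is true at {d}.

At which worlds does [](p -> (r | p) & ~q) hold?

a: no successors, so [](p -> (r | p) & ~q) holds vacuously. ✓
b: successors {b, d}; p -> (r | p) & ~q there: b:F, d:T. ✗
c: no successors, so [](p -> (r | p) & ~q) holds vacuously. ✓
d: successors {a, c}; p -> (r | p) & ~q there: a:T, c:T. ✓

{a, c, d}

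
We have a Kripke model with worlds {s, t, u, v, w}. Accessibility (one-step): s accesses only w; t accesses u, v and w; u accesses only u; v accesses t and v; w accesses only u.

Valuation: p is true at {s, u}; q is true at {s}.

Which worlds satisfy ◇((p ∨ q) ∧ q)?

∅

s: successors {w}; (p ∨ q) ∧ q there: w:F. ✗
t: successors {u, v, w}; (p ∨ q) ∧ q there: u:F, v:F, w:F. ✗
u: successors {u}; (p ∨ q) ∧ q there: u:F. ✗
v: successors {t, v}; (p ∨ q) ∧ q there: t:F, v:F. ✗
w: successors {u}; (p ∨ q) ∧ q there: u:F. ✗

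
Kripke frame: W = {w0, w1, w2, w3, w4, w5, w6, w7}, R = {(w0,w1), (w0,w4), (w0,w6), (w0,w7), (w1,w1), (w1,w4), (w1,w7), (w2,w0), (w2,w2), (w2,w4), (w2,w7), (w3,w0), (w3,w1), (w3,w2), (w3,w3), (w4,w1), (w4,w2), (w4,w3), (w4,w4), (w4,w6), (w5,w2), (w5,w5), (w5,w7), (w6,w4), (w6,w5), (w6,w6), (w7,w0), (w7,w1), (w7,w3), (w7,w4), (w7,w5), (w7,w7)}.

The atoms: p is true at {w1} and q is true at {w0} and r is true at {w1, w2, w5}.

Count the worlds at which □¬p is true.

3

w0: successors {w1, w4, w6, w7}; ¬p there: w1:F, w4:T, w6:T, w7:T. ✗
w1: successors {w1, w4, w7}; ¬p there: w1:F, w4:T, w7:T. ✗
w2: successors {w0, w2, w4, w7}; ¬p there: w0:T, w2:T, w4:T, w7:T. ✓
w3: successors {w0, w1, w2, w3}; ¬p there: w0:T, w1:F, w2:T, w3:T. ✗
w4: successors {w1, w2, w3, w4, w6}; ¬p there: w1:F, w2:T, w3:T, w4:T, w6:T. ✗
w5: successors {w2, w5, w7}; ¬p there: w2:T, w5:T, w7:T. ✓
w6: successors {w4, w5, w6}; ¬p there: w4:T, w5:T, w6:T. ✓
w7: successors {w0, w1, w3, w4, w5, w7}; ¬p there: w0:T, w1:F, w3:T, w4:T, w5:T, w7:T. ✗
Satisfying worlds: {w2, w5, w6}.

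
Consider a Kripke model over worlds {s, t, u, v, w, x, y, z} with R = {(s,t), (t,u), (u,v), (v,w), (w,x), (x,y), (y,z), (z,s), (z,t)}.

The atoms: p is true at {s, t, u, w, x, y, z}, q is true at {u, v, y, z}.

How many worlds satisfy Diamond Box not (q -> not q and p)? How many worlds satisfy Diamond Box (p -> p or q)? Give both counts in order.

5 and 8

For Diamond Box not (q -> not q and p):
s: successors {t}; Box not (q -> not q and p) there: t:T. ✓
t: successors {u}; Box not (q -> not q and p) there: u:T. ✓
u: successors {v}; Box not (q -> not q and p) there: v:F. ✗
v: successors {w}; Box not (q -> not q and p) there: w:F. ✗
w: successors {x}; Box not (q -> not q and p) there: x:T. ✓
x: successors {y}; Box not (q -> not q and p) there: y:T. ✓
y: successors {z}; Box not (q -> not q and p) there: z:F. ✗
z: successors {s, t}; Box not (q -> not q and p) there: s:F, t:T. ✓
— 5 worlds.
For Diamond Box (p -> p or q):
s: successors {t}; Box (p -> p or q) there: t:T. ✓
t: successors {u}; Box (p -> p or q) there: u:T. ✓
u: successors {v}; Box (p -> p or q) there: v:T. ✓
v: successors {w}; Box (p -> p or q) there: w:T. ✓
w: successors {x}; Box (p -> p or q) there: x:T. ✓
x: successors {y}; Box (p -> p or q) there: y:T. ✓
y: successors {z}; Box (p -> p or q) there: z:T. ✓
z: successors {s, t}; Box (p -> p or q) there: s:T, t:T. ✓
— 8 worlds.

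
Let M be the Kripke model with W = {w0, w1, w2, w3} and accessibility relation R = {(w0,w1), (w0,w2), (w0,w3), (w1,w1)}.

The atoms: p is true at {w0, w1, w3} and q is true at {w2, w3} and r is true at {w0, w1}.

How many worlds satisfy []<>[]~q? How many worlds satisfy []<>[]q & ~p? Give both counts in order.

3 and 1

For []<>[]~q:
w0: successors {w1, w2, w3}; <>[]~q there: w1:T, w2:F, w3:F. ✗
w1: successors {w1}; <>[]~q there: w1:T. ✓
w2: no successors, so []<>[]~q holds vacuously. ✓
w3: no successors, so []<>[]~q holds vacuously. ✓
— 3 worlds.
For []<>[]q & ~p:
w0: []<>[]q is F, ~p is F. ✗
w1: []<>[]q is F, ~p is F. ✗
w2: []<>[]q is T, ~p is T. ✓
w3: []<>[]q is T, ~p is F. ✗
— 1 world.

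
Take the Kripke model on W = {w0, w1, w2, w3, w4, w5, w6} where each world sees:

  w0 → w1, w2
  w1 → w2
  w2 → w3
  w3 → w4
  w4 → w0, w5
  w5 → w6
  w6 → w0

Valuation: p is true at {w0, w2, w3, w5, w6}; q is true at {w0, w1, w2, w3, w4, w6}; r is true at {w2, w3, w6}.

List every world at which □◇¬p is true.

w0: successors {w1, w2}; ◇¬p there: w1:F, w2:F. ✗
w1: successors {w2}; ◇¬p there: w2:F. ✗
w2: successors {w3}; ◇¬p there: w3:T. ✓
w3: successors {w4}; ◇¬p there: w4:F. ✗
w4: successors {w0, w5}; ◇¬p there: w0:T, w5:F. ✗
w5: successors {w6}; ◇¬p there: w6:F. ✗
w6: successors {w0}; ◇¬p there: w0:T. ✓

{w2, w6}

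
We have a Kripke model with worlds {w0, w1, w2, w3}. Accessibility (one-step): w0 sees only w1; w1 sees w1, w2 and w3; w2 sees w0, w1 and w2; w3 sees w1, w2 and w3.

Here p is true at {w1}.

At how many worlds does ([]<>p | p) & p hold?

w0: []<>p | p is T, p is F. ✗
w1: []<>p | p is T, p is T. ✓
w2: []<>p | p is T, p is F. ✗
w3: []<>p | p is T, p is F. ✗
Satisfying worlds: {w1}.

1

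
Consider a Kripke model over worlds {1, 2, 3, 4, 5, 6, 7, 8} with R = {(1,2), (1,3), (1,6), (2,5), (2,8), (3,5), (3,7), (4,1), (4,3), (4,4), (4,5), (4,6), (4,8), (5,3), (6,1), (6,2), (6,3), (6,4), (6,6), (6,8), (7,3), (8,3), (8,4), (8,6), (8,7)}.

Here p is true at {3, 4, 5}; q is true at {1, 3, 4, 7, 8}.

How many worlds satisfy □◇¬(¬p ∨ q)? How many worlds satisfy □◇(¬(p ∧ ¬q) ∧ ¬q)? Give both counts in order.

2 and 0

For □◇¬(¬p ∨ q):
1: successors {2, 3, 6}; ◇¬(¬p ∨ q) there: 2:T, 3:T, 6:F. ✗
2: successors {5, 8}; ◇¬(¬p ∨ q) there: 5:F, 8:F. ✗
3: successors {5, 7}; ◇¬(¬p ∨ q) there: 5:F, 7:F. ✗
4: successors {1, 3, 4, 5, 6, 8}; ◇¬(¬p ∨ q) there: 1:F, 3:T, 4:T, 5:F, 6:F, 8:F. ✗
5: successors {3}; ◇¬(¬p ∨ q) there: 3:T. ✓
6: successors {1, 2, 3, 4, 6, 8}; ◇¬(¬p ∨ q) there: 1:F, 2:T, 3:T, 4:T, 6:F, 8:F. ✗
7: successors {3}; ◇¬(¬p ∨ q) there: 3:T. ✓
8: successors {3, 4, 6, 7}; ◇¬(¬p ∨ q) there: 3:T, 4:T, 6:F, 7:F. ✗
— 2 worlds.
For □◇(¬(p ∧ ¬q) ∧ ¬q):
1: successors {2, 3, 6}; ◇(¬(p ∧ ¬q) ∧ ¬q) there: 2:F, 3:F, 6:T. ✗
2: successors {5, 8}; ◇(¬(p ∧ ¬q) ∧ ¬q) there: 5:F, 8:T. ✗
3: successors {5, 7}; ◇(¬(p ∧ ¬q) ∧ ¬q) there: 5:F, 7:F. ✗
4: successors {1, 3, 4, 5, 6, 8}; ◇(¬(p ∧ ¬q) ∧ ¬q) there: 1:T, 3:F, 4:T, 5:F, 6:T, 8:T. ✗
5: successors {3}; ◇(¬(p ∧ ¬q) ∧ ¬q) there: 3:F. ✗
6: successors {1, 2, 3, 4, 6, 8}; ◇(¬(p ∧ ¬q) ∧ ¬q) there: 1:T, 2:F, 3:F, 4:T, 6:T, 8:T. ✗
7: successors {3}; ◇(¬(p ∧ ¬q) ∧ ¬q) there: 3:F. ✗
8: successors {3, 4, 6, 7}; ◇(¬(p ∧ ¬q) ∧ ¬q) there: 3:F, 4:T, 6:T, 7:F. ✗
— 0 worlds.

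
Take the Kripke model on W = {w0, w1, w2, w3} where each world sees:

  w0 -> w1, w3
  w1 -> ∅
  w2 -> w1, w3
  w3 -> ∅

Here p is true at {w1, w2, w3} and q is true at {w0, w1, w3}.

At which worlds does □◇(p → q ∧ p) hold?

w0: successors {w1, w3}; ◇(p → q ∧ p) there: w1:F, w3:F. ✗
w1: no successors, so □◇(p → q ∧ p) holds vacuously. ✓
w2: successors {w1, w3}; ◇(p → q ∧ p) there: w1:F, w3:F. ✗
w3: no successors, so □◇(p → q ∧ p) holds vacuously. ✓

{w1, w3}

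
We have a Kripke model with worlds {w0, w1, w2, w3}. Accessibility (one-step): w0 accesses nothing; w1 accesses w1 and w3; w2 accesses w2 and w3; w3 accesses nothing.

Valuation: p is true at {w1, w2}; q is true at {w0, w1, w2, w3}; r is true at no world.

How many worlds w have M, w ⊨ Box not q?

2

w0: no successors, so Box not q holds vacuously. ✓
w1: successors {w1, w3}; not q there: w1:F, w3:F. ✗
w2: successors {w2, w3}; not q there: w2:F, w3:F. ✗
w3: no successors, so Box not q holds vacuously. ✓
Satisfying worlds: {w0, w3}.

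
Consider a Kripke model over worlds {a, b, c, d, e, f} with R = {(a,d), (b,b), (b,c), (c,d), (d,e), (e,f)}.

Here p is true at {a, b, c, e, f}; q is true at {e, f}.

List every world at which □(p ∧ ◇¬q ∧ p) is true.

a: successors {d}; p ∧ ◇¬q ∧ p there: d:F. ✗
b: successors {b, c}; p ∧ ◇¬q ∧ p there: b:T, c:T. ✓
c: successors {d}; p ∧ ◇¬q ∧ p there: d:F. ✗
d: successors {e}; p ∧ ◇¬q ∧ p there: e:F. ✗
e: successors {f}; p ∧ ◇¬q ∧ p there: f:F. ✗
f: no successors, so □(p ∧ ◇¬q ∧ p) holds vacuously. ✓

{b, f}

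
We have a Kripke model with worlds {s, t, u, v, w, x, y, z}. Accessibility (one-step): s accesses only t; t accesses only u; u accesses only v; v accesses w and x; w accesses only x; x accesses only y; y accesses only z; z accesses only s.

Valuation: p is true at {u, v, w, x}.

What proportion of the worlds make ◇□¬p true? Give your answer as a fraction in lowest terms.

5/8

s: successors {t}; □¬p there: t:F. ✗
t: successors {u}; □¬p there: u:F. ✗
u: successors {v}; □¬p there: v:F. ✗
v: successors {w, x}; □¬p there: w:F, x:T. ✓
w: successors {x}; □¬p there: x:T. ✓
x: successors {y}; □¬p there: y:T. ✓
y: successors {z}; □¬p there: z:T. ✓
z: successors {s}; □¬p there: s:T. ✓
That's 5 of 8 worlds, so 5/8.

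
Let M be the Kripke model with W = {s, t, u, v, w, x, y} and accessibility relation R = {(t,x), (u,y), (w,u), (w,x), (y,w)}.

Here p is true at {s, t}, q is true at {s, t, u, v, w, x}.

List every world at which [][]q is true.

{s, t, u, v, x, y}

s: no successors, so [][]q holds vacuously. ✓
t: successors {x}; []q there: x:T. ✓
u: successors {y}; []q there: y:T. ✓
v: no successors, so [][]q holds vacuously. ✓
w: successors {u, x}; []q there: u:F, x:T. ✗
x: no successors, so [][]q holds vacuously. ✓
y: successors {w}; []q there: w:T. ✓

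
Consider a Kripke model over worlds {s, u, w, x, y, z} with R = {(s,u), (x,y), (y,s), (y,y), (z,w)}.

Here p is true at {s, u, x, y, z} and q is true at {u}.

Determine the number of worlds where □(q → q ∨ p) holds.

6

s: successors {u}; q → q ∨ p there: u:T. ✓
u: no successors, so □(q → q ∨ p) holds vacuously. ✓
w: no successors, so □(q → q ∨ p) holds vacuously. ✓
x: successors {y}; q → q ∨ p there: y:T. ✓
y: successors {s, y}; q → q ∨ p there: s:T, y:T. ✓
z: successors {w}; q → q ∨ p there: w:T. ✓
Satisfying worlds: {s, u, w, x, y, z}.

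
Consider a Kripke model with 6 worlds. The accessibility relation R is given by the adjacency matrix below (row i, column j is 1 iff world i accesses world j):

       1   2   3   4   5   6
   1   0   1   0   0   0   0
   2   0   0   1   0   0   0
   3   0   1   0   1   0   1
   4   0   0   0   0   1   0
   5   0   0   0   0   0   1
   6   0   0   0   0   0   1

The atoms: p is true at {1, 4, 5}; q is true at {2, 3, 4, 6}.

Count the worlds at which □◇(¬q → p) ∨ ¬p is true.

1: □◇(¬q → p) is T, ¬p is F. ✓
2: □◇(¬q → p) is T, ¬p is T. ✓
3: □◇(¬q → p) is T, ¬p is T. ✓
4: □◇(¬q → p) is T, ¬p is F. ✓
5: □◇(¬q → p) is T, ¬p is F. ✓
6: □◇(¬q → p) is T, ¬p is T. ✓
Satisfying worlds: {1, 2, 3, 4, 5, 6}.

6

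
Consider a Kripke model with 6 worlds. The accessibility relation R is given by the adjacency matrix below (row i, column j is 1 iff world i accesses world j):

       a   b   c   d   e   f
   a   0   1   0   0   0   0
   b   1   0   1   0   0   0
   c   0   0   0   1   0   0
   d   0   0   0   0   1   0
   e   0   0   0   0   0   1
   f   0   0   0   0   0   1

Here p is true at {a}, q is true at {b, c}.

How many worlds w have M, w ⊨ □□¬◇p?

a: successors {b}; □¬◇p there: b:T. ✓
b: successors {a, c}; □¬◇p there: a:F, c:T. ✗
c: successors {d}; □¬◇p there: d:T. ✓
d: successors {e}; □¬◇p there: e:T. ✓
e: successors {f}; □¬◇p there: f:T. ✓
f: successors {f}; □¬◇p there: f:T. ✓
Satisfying worlds: {a, c, d, e, f}.

5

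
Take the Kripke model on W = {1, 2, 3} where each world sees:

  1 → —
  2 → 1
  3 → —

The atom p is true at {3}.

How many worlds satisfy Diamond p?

1: no successors, so Diamond p fails. ✗
2: successors {1}; p there: 1:F. ✗
3: no successors, so Diamond p fails. ✗
Satisfying worlds: ∅.

0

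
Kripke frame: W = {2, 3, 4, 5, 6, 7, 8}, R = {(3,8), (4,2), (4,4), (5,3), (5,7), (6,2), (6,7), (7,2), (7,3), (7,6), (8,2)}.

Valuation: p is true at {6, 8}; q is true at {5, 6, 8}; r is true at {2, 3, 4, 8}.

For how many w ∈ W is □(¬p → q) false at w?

2: no successors, so □(¬p → q) holds vacuously. ✓
3: successors {8}; ¬p → q there: 8:T. ✓
4: successors {2, 4}; ¬p → q there: 2:F, 4:F. ✗
5: successors {3, 7}; ¬p → q there: 3:F, 7:F. ✗
6: successors {2, 7}; ¬p → q there: 2:F, 7:F. ✗
7: successors {2, 3, 6}; ¬p → q there: 2:F, 3:F, 6:T. ✗
8: successors {2}; ¬p → q there: 2:F. ✗
Satisfying worlds: {2, 3}.
So □(¬p → q) fails at the other 5 worlds.

5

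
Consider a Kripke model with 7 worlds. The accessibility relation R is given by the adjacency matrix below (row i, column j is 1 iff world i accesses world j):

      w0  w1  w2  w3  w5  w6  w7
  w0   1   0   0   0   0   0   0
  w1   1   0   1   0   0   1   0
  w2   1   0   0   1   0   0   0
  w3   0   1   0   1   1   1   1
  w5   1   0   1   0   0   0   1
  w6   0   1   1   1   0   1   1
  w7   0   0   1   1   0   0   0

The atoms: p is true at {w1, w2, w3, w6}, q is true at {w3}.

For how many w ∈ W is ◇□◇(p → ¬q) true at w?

w0: successors {w0}; □◇(p → ¬q) there: w0:T. ✓
w1: successors {w0, w2, w6}; □◇(p → ¬q) there: w0:T, w2:T, w6:T. ✓
w2: successors {w0, w3}; □◇(p → ¬q) there: w0:T, w3:T. ✓
w3: successors {w1, w3, w5, w6, w7}; □◇(p → ¬q) there: w1:T, w3:T, w5:T, w6:T, w7:T. ✓
w5: successors {w0, w2, w7}; □◇(p → ¬q) there: w0:T, w2:T, w7:T. ✓
w6: successors {w1, w2, w3, w6, w7}; □◇(p → ¬q) there: w1:T, w2:T, w3:T, w6:T, w7:T. ✓
w7: successors {w2, w3}; □◇(p → ¬q) there: w2:T, w3:T. ✓
Satisfying worlds: {w0, w1, w2, w3, w5, w6, w7}.

7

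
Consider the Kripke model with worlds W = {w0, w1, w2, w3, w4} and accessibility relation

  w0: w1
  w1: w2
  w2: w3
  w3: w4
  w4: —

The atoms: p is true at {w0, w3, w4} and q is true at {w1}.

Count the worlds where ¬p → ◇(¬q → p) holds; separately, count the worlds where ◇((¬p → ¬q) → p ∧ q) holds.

4 and 1

For ¬p → ◇(¬q → p):
w0: ¬p is F, ◇(¬q → p) is T. ✓
w1: ¬p is T, ◇(¬q → p) is F. ✗
w2: ¬p is T, ◇(¬q → p) is T. ✓
w3: ¬p is F, ◇(¬q → p) is T. ✓
w4: ¬p is F, ◇(¬q → p) is F. ✓
— 4 worlds.
For ◇((¬p → ¬q) → p ∧ q):
w0: successors {w1}; (¬p → ¬q) → p ∧ q there: w1:T. ✓
w1: successors {w2}; (¬p → ¬q) → p ∧ q there: w2:F. ✗
w2: successors {w3}; (¬p → ¬q) → p ∧ q there: w3:F. ✗
w3: successors {w4}; (¬p → ¬q) → p ∧ q there: w4:F. ✗
w4: no successors, so ◇((¬p → ¬q) → p ∧ q) fails. ✗
— 1 world.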